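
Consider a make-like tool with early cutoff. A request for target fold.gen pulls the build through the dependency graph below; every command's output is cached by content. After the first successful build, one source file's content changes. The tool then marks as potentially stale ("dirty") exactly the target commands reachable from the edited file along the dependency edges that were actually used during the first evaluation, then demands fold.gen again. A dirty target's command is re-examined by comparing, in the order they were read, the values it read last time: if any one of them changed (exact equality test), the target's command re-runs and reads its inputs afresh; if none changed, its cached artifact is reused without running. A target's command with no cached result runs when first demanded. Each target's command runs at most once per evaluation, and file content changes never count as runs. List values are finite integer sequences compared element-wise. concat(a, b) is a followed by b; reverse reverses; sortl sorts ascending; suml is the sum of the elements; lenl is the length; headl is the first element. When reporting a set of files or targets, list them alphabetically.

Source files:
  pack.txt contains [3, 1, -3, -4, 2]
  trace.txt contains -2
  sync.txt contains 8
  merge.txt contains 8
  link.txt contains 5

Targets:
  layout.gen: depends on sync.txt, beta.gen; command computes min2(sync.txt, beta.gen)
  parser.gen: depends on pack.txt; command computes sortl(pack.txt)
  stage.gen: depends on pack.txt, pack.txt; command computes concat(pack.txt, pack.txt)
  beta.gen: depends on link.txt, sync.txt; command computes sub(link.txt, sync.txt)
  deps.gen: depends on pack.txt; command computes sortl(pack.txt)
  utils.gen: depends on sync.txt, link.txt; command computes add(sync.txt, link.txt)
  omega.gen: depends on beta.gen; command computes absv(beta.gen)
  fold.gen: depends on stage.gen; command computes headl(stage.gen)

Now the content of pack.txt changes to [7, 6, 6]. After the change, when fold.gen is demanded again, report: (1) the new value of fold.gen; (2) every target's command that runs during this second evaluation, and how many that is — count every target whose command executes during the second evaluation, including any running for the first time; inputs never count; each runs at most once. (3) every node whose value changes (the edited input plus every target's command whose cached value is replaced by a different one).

First demand of the output computes:
  stage.gen = concat([3, 1, -3, -4, 2], [3, 1, -3, -4, 2]) = [3, 1, -3, -4, 2, 3, 1, -3, -4, 2]
  fold.gen = headl([3, 1, -3, -4, 2, 3, 1, -3, -4, 2]) = 3

After the edit, cleaning proceeds:
  stage.gen: a read changed (pack.txt [3, 1, -3, -4, 2]->[7, 6, 6]; pack.txt [3, 1, -3, -4, 2]->[7, 6, 6]) — executes, giving [7, 6, 6, 7, 6, 6].
  fold.gen: a read changed (stage.gen [3, 1, -3, -4, 2, 3, 1, -3, -4, 2]->[7, 6, 6, 7, 6, 6]) — executes, giving 7.

Demanding fold.gen again yields 7.
2 target commands run: fold.gen, stage.gen.
The nodes whose values change: fold.gen, pack.txt, stage.gen.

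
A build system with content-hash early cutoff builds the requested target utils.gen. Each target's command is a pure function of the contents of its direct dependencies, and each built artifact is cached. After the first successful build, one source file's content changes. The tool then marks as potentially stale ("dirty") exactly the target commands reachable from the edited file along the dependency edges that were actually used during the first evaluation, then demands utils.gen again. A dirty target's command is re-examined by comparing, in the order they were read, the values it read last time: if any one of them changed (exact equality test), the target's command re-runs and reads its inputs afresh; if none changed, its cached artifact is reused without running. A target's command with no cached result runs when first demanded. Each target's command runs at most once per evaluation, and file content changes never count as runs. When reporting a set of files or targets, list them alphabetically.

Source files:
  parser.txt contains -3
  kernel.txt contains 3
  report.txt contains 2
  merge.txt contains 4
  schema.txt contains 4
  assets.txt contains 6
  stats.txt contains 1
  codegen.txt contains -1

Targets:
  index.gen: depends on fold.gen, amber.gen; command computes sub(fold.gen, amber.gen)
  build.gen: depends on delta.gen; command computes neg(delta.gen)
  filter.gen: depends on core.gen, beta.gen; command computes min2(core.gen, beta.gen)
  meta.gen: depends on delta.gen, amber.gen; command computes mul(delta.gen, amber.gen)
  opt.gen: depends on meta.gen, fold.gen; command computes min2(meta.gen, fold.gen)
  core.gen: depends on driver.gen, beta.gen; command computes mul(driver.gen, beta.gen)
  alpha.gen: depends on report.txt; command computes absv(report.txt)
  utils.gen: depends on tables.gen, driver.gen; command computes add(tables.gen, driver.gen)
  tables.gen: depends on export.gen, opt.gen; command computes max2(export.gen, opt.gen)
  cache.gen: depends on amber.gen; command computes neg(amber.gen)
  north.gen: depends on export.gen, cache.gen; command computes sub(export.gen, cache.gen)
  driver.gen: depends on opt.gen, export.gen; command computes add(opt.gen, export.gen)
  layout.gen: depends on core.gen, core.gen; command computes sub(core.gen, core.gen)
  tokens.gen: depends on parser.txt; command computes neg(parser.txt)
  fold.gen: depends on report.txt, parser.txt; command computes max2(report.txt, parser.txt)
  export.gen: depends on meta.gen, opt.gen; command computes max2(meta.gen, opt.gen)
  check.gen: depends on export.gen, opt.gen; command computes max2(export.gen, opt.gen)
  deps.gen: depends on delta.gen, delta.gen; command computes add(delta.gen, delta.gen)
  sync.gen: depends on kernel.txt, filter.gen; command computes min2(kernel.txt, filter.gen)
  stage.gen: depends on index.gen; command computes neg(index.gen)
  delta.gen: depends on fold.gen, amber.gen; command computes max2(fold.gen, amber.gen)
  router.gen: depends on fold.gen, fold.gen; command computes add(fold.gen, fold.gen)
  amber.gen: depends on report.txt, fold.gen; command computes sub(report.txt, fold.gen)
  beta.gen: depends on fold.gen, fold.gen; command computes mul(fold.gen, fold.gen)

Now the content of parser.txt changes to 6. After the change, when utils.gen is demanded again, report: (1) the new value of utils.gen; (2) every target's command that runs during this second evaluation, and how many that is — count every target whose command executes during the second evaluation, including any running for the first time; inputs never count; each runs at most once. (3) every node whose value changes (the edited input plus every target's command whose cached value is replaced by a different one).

New value of utils.gen: -72.
Target commands that run: amber.gen, delta.gen, driver.gen, export.gen, fold.gen, meta.gen, opt.gen, tables.gen, utils.gen — 9 in total.
Values that change: amber.gen, delta.gen, driver.gen, export.gen, fold.gen, meta.gen, opt.gen, parser.txt, tables.gen, utils.gen.

First evaluation (everything demanded from the output):
  fold.gen = max2(2, -3) = 2
  amber.gen = sub(2, 2) = 0
  delta.gen = max2(2, 0) = 2
  meta.gen = mul(2, 0) = 0
  opt.gen = min2(0, 2) = 0
  export.gen = max2(0, 0) = 0
  driver.gen = add(0, 0) = 0
  tables.gen = max2(0, 0) = 0
  utils.gen = add(0, 0) = 0

Propagation after the edit:
  fold.gen: runs — parser.txt -3->6; result 6.
  amber.gen: runs — fold.gen 2->6; result -4.
  delta.gen: runs — fold.gen 2->6; amber.gen 0->-4; result 6.
  meta.gen: runs — delta.gen 2->6; amber.gen 0->-4; result -24.
  opt.gen: runs — meta.gen 0->-24; fold.gen 2->6; result -24.
  export.gen: runs — meta.gen 0->-24; opt.gen 0->-24; result -24.
  driver.gen: runs — opt.gen 0->-24; export.gen 0->-24; result -48.
  tables.gen: runs — export.gen 0->-24; opt.gen 0->-24; result -24.
  utils.gen: runs — tables.gen 0->-24; driver.gen 0->-48; result -72.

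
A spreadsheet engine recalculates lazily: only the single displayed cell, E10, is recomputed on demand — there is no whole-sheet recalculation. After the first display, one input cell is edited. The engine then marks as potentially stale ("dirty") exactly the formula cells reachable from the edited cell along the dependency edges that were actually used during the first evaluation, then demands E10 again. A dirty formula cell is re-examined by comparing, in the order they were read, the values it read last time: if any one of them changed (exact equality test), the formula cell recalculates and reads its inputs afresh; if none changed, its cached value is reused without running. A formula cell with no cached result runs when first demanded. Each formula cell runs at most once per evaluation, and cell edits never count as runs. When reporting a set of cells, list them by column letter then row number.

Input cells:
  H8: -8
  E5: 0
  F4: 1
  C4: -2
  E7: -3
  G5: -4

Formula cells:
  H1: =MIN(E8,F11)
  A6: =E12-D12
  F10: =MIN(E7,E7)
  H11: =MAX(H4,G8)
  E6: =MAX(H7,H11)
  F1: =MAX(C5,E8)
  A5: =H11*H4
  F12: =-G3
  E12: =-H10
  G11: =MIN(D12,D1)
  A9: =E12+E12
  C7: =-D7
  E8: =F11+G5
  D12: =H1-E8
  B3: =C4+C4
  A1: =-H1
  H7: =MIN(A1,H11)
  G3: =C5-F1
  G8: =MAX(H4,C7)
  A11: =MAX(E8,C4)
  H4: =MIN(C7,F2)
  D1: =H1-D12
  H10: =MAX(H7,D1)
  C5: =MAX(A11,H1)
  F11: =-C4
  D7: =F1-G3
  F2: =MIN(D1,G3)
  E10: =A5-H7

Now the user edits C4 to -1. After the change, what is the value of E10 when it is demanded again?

New value of E10: -4.

First evaluation (everything demanded from the output):
  F11 = -(-2) = 2
  E8 = 2 + -4 = -2
  A11 = MAX(-2, -2) = -2
  H1 = MIN(-2, 2) = -2
  A1 = -(-2) = 2
  C5 = MAX(-2, -2) = -2
  D12 = -2 - -2 = 0
  D1 = -2 - 0 = -2
  F1 = MAX(-2, -2) = -2
  G3 = -2 - -2 = 0
  D7 = -2 - 0 = -2
  C7 = -(-2) = 2
  F2 = MIN(-2, 0) = -2
  H4 = MIN(2, -2) = -2
  G8 = MAX(-2, 2) = 2
  H11 = MAX(-2, 2) = 2
  A5 = 2 * -2 = -4
  H7 = MIN(2, 2) = 2
  E10 = -4 - 2 = -6

Propagation after the edit:
  F11: runs — C4 -2->-1; result 1.
  E8: runs — F11 2->1; result -3.
  A11: runs — E8 -2->-3; C4 -2->-1; result -1.
  H1: runs — E8 -2->-3; F11 2->1; result -3.
  A1: runs — H1 -2->-3; result 3.
  C5: runs — A11 -2->-1; H1 -2->-3; result -1.
  D12: runs — H1 -2->-3; E8 -2->-3; result 0 (same value as before).
  D1: runs — H1 -2->-3; result -3.
  F1: runs — C5 -2->-1; E8 -2->-3; result -1.
  G3: runs — C5 -2->-1; F1 -2->-1; result 0 (same value as before).
  D7: runs — F1 -2->-1; result -1.
  C7: runs — D7 -2->-1; result 1.
  F2: runs — D1 -2->-3; result -3.
  H4: runs — C7 2->1; F2 -2->-3; result -3.
  G8: runs — H4 -2->-3; C7 2->1; result 1.
  H11: runs — H4 -2->-3; G8 2->1; result 1.
  A5: runs — H11 2->1; H4 -2->-3; result -3.
  H7: runs — A1 2->3; H11 2->1; result 1.
  E10: runs — A5 -4->-3; H7 2->1; result -4.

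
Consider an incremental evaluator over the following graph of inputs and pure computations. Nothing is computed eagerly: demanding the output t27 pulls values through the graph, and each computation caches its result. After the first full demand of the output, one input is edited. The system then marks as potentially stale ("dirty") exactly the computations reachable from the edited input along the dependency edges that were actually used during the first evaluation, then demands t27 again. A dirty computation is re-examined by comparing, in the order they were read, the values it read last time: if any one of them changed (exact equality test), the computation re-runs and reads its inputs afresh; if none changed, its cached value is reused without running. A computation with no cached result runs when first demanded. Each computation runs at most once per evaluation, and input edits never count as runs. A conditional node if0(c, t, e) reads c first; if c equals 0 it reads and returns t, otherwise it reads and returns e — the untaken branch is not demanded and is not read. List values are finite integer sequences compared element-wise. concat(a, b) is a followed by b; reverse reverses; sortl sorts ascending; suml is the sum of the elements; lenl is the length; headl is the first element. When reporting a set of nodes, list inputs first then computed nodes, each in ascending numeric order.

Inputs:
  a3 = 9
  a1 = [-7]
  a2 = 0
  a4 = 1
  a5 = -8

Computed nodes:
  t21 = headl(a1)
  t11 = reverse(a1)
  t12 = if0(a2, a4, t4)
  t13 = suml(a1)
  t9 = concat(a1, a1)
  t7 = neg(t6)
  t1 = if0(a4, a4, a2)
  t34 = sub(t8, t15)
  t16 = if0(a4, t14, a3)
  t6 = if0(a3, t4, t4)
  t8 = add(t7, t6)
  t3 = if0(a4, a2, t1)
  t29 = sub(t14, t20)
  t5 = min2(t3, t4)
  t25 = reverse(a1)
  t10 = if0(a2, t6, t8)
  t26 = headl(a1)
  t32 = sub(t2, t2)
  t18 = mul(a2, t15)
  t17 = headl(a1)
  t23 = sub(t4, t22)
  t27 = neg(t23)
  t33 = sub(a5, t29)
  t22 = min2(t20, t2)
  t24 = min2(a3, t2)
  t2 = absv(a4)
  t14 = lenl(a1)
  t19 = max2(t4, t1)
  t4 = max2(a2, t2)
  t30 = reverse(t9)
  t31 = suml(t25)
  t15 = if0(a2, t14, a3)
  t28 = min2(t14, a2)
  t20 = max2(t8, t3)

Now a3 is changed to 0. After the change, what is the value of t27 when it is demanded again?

t27 now evaluates to -1.
The important point: t6 recomputes to an identical value, and the output ends up unchanged.

Initial pass — values computed on the first demand:
  t1 = if0(a4=1 -> else branch a2) = 0
  t2 = absv(1) = 1
  t3 = if0(a4=1 -> else branch t1) = 0
  t4 = max2(0, 1) = 1
  t6 = if0(a3=9 -> else branch t4) = 1
  t7 = neg(1) = -1
  t8 = add(-1, 1) = 0
  t20 = max2(0, 0) = 0
  t22 = min2(0, 1) = 0
  t23 = sub(1, 0) = 1
  t27 = neg(1) = -1

Second demand — change propagation:
  t6: re-runs because a3 9->0; new result 1 (unchanged).
  t7: re-examined; everything it read last time is the same (t6 unchanged) — cache -1 kept, no run.
  t8: re-examined; everything it read last time is the same (t7 unchanged, t6 unchanged) — cache 0 kept, no run.
  t20: re-examined; everything it read last time is the same (t8 unchanged, t3 unchanged) — cache 0 kept, no run.
  t22: re-examined; everything it read last time is the same (t20 unchanged, t2 unchanged) — cache 0 kept, no run.
  t23: re-examined; everything it read last time is the same (t4 unchanged, t22 unchanged) — cache 1 kept, no run.
  t27: re-examined; everything it read last time is the same (t23 unchanged) — cache -1 kept, no run.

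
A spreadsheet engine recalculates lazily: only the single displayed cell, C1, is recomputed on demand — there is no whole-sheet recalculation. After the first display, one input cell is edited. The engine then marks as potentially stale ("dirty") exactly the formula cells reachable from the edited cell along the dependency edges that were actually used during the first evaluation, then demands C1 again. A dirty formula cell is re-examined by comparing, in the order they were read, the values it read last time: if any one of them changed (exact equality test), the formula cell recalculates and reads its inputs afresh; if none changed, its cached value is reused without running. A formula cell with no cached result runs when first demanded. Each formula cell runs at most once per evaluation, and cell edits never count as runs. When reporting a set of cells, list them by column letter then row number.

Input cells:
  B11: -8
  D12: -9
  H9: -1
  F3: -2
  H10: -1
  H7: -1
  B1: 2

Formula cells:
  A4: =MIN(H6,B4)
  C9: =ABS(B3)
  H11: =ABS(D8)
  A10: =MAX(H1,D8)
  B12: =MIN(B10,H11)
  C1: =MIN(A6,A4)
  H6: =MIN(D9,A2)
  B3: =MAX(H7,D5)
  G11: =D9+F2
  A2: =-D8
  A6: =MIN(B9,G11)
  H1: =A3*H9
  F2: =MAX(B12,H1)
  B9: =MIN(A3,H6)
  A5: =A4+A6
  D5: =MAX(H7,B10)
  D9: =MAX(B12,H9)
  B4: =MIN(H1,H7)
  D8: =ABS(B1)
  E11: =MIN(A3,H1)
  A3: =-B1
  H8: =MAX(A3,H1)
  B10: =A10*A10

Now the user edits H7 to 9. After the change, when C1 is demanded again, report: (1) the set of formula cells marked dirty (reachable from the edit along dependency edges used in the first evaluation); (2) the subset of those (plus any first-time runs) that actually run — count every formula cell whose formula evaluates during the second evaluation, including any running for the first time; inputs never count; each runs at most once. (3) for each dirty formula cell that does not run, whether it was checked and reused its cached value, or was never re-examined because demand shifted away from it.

Marked dirty: A4, B4, C1.
Formula cells that run: A4, B4 — 2 in total.
Checked but reused from cache: C1.
Key observation: the change is absorbed at A4 — it re-runs but produces the same value, and the output's value is unchanged.

First evaluation (everything demanded from the output):
  A3 = -(2) = -2
  D8 = ABS(2) = 2
  A2 = -(2) = -2
  H1 = -2 * -1 = 2
  A10 = MAX(2, 2) = 2
  B4 = MIN(2, -1) = -1
  B10 = 2 * 2 = 4
  H11 = ABS(2) = 2
  B12 = MIN(4, 2) = 2
  D9 = MAX(2, -1) = 2
  F2 = MAX(2, 2) = 2
  G11 = 2 + 2 = 4
  H6 = MIN(2, -2) = -2
  A4 = MIN(-2, -1) = -2
  B9 = MIN(-2, -2) = -2
  A6 = MIN(-2, 4) = -2
  C1 = MIN(-2, -2) = -2

Propagation after the edit:
  B4: runs — H7 -1->9; result 2.
  A4: runs — B4 -1->2; result -2 (same value as before).
  C1: checked — values it read are unchanged (A6 unchanged, A4 unchanged); reused cached -2 without running.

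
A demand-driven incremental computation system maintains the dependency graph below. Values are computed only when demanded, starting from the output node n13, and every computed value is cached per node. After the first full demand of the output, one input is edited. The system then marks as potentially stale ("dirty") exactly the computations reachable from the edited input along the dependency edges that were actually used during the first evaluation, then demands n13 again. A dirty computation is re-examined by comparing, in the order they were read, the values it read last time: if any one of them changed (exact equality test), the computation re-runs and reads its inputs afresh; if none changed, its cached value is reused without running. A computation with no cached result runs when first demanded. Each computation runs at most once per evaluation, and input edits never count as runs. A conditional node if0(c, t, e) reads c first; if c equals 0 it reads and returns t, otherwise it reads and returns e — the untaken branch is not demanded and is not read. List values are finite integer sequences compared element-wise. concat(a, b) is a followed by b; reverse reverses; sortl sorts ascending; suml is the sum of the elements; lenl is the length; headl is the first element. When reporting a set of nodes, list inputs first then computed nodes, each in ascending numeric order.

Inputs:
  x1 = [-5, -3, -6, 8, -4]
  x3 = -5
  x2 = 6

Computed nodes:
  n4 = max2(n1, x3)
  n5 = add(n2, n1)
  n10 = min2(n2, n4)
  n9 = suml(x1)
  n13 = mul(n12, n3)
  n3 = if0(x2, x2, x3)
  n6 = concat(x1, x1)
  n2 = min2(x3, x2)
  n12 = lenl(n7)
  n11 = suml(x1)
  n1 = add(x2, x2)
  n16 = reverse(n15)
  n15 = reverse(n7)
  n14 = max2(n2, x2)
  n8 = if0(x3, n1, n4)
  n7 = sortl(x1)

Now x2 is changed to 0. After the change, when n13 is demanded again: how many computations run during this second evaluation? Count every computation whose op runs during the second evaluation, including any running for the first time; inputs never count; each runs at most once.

Computations that run: n3, n13 — 2 in total.

First evaluation (everything demanded from the output):
  n3 = if0(x2=6 -> else branch x3) = -5
  n7 = sortl([-5, -3, -6, 8, -4]) = [-6, -5, -4, -3, 8]
  n12 = lenl([-6, -5, -4, -3, 8]) = 5
  n13 = mul(5, -5) = -25

Propagation after the edit:
  n3: runs — x2 6->0; result 0.
  n13: runs — n3 -5->0; result 0.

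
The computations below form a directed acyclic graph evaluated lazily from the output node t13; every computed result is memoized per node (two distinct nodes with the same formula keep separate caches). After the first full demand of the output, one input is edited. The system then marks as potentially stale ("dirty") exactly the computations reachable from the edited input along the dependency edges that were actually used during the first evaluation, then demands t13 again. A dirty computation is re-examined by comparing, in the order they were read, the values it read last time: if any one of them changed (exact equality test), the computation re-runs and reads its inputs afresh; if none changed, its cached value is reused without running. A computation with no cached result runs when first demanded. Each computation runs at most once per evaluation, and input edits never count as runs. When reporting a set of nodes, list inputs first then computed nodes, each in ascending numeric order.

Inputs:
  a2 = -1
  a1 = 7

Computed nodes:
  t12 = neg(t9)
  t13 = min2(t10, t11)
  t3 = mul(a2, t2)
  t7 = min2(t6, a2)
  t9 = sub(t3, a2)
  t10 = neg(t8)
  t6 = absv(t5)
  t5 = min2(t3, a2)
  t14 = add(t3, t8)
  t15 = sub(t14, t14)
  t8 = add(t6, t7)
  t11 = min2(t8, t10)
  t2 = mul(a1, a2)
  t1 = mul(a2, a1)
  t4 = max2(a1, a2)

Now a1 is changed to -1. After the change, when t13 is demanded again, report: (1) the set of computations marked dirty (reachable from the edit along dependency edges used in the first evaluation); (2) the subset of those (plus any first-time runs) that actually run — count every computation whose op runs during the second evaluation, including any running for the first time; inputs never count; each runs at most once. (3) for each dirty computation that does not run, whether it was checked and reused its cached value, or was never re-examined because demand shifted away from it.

The edit dirties: t2, t3, t5, t6, t7, t8, t10, t11, t13.
3 computations run: t2, t3, t5.
Cache hits after checking: t6, t7, t8, t10, t11, t13.
Note the absorption at t5: it re-runs yet its value is the same, leaving the output's value untouched.

First demand of the output computes:
  t2 = mul(7, -1) = -7
  t3 = mul(-1, -7) = 7
  t5 = min2(7, -1) = -1
  t6 = absv(-1) = 1
  t7 = min2(1, -1) = -1
  t8 = add(1, -1) = 0
  t10 = neg(0) = 0
  t11 = min2(0, 0) = 0
  t13 = min2(0, 0) = 0

After the edit, cleaning proceeds:
  t2: a read changed (a1 7->-1) — executes, giving 1.
  t3: a read changed (t2 -7->1) — executes, giving -1.
  t5: a read changed (t3 7->-1) — executes, giving -1 — identical to its old value.
  t6: dirty, but its reads are unchanged (t5 unchanged); cached 1 stands.
  t7: dirty, but its reads are unchanged (t6 unchanged, a2 unchanged); cached -1 stands.
  t8: dirty, but its reads are unchanged (t6 unchanged, t7 unchanged); cached 0 stands.
  t10: dirty, but its reads are unchanged (t8 unchanged); cached 0 stands.
  t11: dirty, but its reads are unchanged (t8 unchanged, t10 unchanged); cached 0 stands.
  t13: dirty, but its reads are unchanged (t10 unchanged, t11 unchanged); cached 0 stands.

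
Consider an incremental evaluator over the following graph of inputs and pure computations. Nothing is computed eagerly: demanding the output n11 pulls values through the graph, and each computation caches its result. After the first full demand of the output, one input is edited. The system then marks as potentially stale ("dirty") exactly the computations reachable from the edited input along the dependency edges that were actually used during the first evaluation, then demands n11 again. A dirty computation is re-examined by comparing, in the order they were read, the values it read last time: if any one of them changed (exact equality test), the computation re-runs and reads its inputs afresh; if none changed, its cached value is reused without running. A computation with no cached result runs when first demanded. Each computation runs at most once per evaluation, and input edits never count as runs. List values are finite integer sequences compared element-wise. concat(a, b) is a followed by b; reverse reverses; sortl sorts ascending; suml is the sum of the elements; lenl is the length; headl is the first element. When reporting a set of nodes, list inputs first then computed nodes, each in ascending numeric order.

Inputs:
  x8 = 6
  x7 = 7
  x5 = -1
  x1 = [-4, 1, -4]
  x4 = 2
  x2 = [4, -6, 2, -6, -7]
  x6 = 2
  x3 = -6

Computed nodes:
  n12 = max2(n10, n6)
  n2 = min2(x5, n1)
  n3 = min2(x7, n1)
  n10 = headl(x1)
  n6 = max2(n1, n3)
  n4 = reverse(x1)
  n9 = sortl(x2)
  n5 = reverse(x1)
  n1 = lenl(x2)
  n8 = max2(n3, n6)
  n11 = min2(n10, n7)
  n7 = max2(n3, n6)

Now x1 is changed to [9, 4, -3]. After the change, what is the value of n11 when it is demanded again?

n11 now evaluates to 5.

Initial pass — values computed on the first demand:
  n1 = lenl([4, -6, 2, -6, -7]) = 5
  n3 = min2(7, 5) = 5
  n6 = max2(5, 5) = 5
  n7 = max2(5, 5) = 5
  n10 = headl([-4, 1, -4]) = -4
  n11 = min2(-4, 5) = -4

Second demand — change propagation:
  n10: re-runs because x1 [-4, 1, -4]->[9, 4, -3]; new result 9.
  n11: re-runs because n10 -4->9; new result 5.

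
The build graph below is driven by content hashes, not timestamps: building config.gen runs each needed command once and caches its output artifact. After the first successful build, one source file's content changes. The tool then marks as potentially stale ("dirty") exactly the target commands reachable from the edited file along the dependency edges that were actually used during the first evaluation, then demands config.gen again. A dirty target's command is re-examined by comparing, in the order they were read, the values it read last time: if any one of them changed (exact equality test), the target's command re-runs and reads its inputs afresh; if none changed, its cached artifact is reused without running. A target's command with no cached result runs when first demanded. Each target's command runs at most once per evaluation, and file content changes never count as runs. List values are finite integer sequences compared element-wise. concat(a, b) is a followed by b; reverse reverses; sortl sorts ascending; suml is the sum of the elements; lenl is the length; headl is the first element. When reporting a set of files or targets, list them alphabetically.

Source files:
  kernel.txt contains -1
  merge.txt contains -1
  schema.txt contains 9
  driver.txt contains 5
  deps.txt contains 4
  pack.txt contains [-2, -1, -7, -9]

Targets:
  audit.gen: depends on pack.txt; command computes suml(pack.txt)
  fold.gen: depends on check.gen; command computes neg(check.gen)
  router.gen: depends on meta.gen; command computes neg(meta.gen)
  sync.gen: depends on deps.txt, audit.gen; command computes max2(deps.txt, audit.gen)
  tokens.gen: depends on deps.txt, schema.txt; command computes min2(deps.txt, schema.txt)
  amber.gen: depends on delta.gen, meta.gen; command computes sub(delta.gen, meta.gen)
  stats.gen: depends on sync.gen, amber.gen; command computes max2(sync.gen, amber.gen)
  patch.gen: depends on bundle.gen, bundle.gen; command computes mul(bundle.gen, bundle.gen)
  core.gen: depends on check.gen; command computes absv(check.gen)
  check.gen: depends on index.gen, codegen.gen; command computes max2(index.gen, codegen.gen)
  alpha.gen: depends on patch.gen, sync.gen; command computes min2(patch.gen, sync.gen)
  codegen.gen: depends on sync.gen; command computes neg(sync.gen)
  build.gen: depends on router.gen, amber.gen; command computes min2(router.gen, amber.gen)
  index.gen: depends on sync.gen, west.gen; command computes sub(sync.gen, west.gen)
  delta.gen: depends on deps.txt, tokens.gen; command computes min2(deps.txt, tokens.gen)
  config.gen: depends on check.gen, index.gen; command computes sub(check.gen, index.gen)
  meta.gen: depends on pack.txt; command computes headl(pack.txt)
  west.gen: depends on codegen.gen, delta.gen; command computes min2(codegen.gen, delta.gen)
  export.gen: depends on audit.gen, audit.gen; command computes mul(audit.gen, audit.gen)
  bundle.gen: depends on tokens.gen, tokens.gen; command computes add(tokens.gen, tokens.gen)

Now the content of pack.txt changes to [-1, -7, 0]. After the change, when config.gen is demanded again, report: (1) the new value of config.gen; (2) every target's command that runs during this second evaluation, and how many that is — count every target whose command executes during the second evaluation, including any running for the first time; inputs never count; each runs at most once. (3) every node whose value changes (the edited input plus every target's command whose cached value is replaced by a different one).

config.gen now evaluates to 0.
Run set: audit.gen, sync.gen (2 run).
Changed values: audit.gen, pack.txt.
The important point: sync.gen recomputes to an identical value, and the output ends up unchanged.

Initial pass — values computed on the first demand:
  audit.gen = suml([-2, -1, -7, -9]) = -19
  sync.gen = max2(4, -19) = 4
  codegen.gen = neg(4) = -4
  tokens.gen = min2(4, 9) = 4
  delta.gen = min2(4, 4) = 4
  west.gen = min2(-4, 4) = -4
  index.gen = sub(4, -4) = 8
  check.gen = max2(8, -4) = 8
  config.gen = sub(8, 8) = 0

Second demand — change propagation:
  audit.gen: re-runs because pack.txt [-2, -1, -7, -9]->[-1, -7, 0]; new result -8.
  sync.gen: re-runs because audit.gen -19->-8; new result 4 (unchanged).
  codegen.gen: re-examined; everything it read last time is the same (sync.gen unchanged) — cache -4 kept, no run.
  west.gen: re-examined; everything it read last time is the same (codegen.gen unchanged, delta.gen unchanged) — cache -4 kept, no run.
  index.gen: re-examined; everything it read last time is the same (sync.gen unchanged, west.gen unchanged) — cache 8 kept, no run.
  check.gen: re-examined; everything it read last time is the same (index.gen unchanged, codegen.gen unchanged) — cache 8 kept, no run.
  config.gen: re-examined; everything it read last time is the same (check.gen unchanged, index.gen unchanged) — cache 0 kept, no run.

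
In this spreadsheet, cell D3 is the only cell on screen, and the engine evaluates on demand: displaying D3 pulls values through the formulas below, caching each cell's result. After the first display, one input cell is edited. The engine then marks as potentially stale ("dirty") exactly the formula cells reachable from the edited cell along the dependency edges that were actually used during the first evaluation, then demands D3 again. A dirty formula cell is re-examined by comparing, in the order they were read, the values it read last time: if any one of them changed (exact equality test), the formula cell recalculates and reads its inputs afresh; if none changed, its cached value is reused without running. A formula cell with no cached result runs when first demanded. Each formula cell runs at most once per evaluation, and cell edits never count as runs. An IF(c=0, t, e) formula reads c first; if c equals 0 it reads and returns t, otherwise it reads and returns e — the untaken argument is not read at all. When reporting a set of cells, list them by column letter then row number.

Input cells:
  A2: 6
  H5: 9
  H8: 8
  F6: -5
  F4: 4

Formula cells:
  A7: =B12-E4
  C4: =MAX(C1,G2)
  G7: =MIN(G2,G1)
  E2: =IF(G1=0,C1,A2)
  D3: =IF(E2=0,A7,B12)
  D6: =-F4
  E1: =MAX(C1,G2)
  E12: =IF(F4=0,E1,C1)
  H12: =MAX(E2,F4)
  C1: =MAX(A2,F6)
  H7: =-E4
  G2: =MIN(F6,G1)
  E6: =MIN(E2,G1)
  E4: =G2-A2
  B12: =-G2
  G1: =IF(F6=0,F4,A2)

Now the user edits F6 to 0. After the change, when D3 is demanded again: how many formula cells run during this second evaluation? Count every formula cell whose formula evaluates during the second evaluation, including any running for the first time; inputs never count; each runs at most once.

Initial pass — values computed on the first demand:
  G1 = IF(F6=0: F6=-5 -> else branch A2) = 6
  E2 = IF(G1=0: G1=6 -> else branch A2) = 6
  G2 = MIN(-5, 6) = -5
  B12 = -(-5) = 5
  D3 = IF(E2=0: E2=6 -> else branch B12) = 5

Second demand — change propagation:
  G1: re-runs because F6 -5->0; new result 4.
  E2: re-runs because G1 6->4; new result 6 (unchanged).
  G2: re-runs because F6 -5->0; G1 6->4; new result 0.
  B12: re-runs because G2 -5->0; new result 0.
  D3: re-runs because B12 5->0; new result 0.

Run set: B12, D3, E2, G1, G2 (5 run).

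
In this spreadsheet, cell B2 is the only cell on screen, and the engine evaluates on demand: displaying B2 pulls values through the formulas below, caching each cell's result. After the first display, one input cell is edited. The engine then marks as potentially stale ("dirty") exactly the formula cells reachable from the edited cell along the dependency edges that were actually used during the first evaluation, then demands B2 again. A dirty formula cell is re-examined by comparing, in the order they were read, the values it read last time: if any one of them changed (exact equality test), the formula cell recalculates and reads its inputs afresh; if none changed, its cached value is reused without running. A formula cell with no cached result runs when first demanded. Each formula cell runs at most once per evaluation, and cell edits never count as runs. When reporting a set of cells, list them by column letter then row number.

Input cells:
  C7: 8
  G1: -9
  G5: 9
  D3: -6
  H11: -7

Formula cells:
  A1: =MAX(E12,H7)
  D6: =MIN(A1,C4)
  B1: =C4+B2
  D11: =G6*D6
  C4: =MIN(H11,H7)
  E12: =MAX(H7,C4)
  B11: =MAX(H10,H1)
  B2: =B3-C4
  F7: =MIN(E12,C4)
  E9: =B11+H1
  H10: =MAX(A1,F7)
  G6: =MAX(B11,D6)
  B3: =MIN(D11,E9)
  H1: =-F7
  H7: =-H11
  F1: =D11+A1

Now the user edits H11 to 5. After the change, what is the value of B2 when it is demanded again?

Initial pass — values computed on the first demand:
  H7 = -(-7) = 7
  C4 = MIN(-7, 7) = -7
  E12 = MAX(7, -7) = 7
  A1 = MAX(7, 7) = 7
  D6 = MIN(7, -7) = -7
  F7 = MIN(7, -7) = -7
  H1 = -(-7) = 7
  H10 = MAX(7, -7) = 7
  B11 = MAX(7, 7) = 7
  E9 = 7 + 7 = 14
  G6 = MAX(7, -7) = 7
  D11 = 7 * -7 = -49
  B3 = MIN(-49, 14) = -49
  B2 = -49 - -7 = -42

Second demand — change propagation:
  H7: re-runs because H11 -7->5; new result -5.
  C4: re-runs because H11 -7->5; H7 7->-5; new result -5.
  E12: re-runs because H7 7->-5; C4 -7->-5; new result -5.
  A1: re-runs because E12 7->-5; H7 7->-5; new result -5.
  D6: re-runs because A1 7->-5; C4 -7->-5; new result -5.
  F7: re-runs because E12 7->-5; C4 -7->-5; new result -5.
  H1: re-runs because F7 -7->-5; new result 5.
  H10: re-runs because A1 7->-5; F7 -7->-5; new result -5.
  B11: re-runs because H10 7->-5; H1 7->5; new result 5.
  E9: re-runs because B11 7->5; H1 7->5; new result 10.
  G6: re-runs because B11 7->5; D6 -7->-5; new result 5.
  D11: re-runs because G6 7->5; D6 -7->-5; new result -25.
  B3: re-runs because D11 -49->-25; E9 14->10; new result -25.
  B2: re-runs because B3 -49->-25; C4 -7->-5; new result -20.

B2 now evaluates to -20.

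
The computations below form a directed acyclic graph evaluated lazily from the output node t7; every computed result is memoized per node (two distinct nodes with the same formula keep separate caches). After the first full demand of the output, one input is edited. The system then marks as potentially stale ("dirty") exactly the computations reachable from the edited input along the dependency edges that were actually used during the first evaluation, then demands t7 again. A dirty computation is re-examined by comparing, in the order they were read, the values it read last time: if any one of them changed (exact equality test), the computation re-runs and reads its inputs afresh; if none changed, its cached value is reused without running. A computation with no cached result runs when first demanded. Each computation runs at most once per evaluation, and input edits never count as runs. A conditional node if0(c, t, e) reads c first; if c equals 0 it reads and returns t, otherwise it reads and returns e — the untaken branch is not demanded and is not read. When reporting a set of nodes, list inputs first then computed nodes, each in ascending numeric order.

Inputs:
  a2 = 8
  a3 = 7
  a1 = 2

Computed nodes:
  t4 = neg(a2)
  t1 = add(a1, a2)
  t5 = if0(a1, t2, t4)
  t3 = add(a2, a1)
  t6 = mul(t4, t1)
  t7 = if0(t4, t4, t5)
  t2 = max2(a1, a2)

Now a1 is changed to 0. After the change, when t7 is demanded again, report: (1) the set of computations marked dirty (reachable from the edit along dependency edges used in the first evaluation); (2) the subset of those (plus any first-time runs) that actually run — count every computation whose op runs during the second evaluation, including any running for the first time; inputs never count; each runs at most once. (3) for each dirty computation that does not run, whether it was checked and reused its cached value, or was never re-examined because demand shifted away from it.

First demand of the output computes:
  t4 = neg(8) = -8
  t5 = if0(a1=2 -> else branch t4) = -8
  t7 = if0(t4=-8 -> else branch t5) = -8

After the edit, cleaning proceeds:
  t2: had never run; runs now, result 8.
  t5: a read changed (a1 2->0) — executes, giving 8.
  t7: a read changed (t5 -8->8) — executes, giving 8.

Note the branch switch — t2 had no cache and runs now for the first time.

The edit dirties: t5, t7.
3 computations run: t2, t5, t7.
No dirty computation escaped a run.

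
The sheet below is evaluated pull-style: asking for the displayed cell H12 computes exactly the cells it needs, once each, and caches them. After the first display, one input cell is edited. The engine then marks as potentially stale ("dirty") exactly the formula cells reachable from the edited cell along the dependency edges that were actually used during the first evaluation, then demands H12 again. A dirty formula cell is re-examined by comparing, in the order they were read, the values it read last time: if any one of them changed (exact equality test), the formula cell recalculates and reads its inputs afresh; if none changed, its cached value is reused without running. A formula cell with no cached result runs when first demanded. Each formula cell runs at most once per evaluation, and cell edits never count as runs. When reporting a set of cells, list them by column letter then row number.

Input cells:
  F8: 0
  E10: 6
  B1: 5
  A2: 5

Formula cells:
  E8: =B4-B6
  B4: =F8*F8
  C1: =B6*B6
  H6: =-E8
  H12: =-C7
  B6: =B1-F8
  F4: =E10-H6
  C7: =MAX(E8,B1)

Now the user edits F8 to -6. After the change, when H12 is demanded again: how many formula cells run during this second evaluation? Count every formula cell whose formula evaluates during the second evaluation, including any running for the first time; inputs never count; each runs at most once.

5 formula cells run: B4, B6, C7, E8, H12.

First demand of the output computes:
  B4 = 0 * 0 = 0
  B6 = 5 - 0 = 5
  E8 = 0 - 5 = -5
  C7 = MAX(-5, 5) = 5
  H12 = -(5) = -5

After the edit, cleaning proceeds:
  B4: a read changed (F8 0->-6; F8 0->-6) — executes, giving 36.
  B6: a read changed (F8 0->-6) — executes, giving 11.
  E8: a read changed (B4 0->36; B6 5->11) — executes, giving 25.
  C7: a read changed (E8 -5->25) — executes, giving 25.
  H12: a read changed (C7 5->25) — executes, giving -25.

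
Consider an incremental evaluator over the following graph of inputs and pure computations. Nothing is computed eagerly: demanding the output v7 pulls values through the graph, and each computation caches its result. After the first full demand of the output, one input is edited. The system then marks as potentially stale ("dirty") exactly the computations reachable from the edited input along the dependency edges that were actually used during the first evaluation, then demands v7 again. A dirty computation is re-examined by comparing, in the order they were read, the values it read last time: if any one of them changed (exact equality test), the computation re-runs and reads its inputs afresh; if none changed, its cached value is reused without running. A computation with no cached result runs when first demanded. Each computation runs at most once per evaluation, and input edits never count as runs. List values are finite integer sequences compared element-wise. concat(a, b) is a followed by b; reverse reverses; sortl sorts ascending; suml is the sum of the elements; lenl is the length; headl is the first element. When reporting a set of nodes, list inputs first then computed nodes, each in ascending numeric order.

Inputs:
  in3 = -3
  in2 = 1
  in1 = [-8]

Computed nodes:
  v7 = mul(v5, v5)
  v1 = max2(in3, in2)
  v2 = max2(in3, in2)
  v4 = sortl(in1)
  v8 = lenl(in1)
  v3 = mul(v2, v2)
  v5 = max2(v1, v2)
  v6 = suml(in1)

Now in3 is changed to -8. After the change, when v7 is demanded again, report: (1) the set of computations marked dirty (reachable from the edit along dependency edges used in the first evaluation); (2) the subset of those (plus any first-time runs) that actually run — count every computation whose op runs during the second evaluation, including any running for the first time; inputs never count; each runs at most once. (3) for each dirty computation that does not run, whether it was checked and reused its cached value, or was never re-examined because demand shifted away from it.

Dirty set: v1, v2, v5, v7.
Run set: v1, v2 (2 run).
Re-examined without running (cache reused): v5, v7.
The important point: at v5 every value read last time is unchanged, so the dirty flag clears without a run.

Initial pass — values computed on the first demand:
  v1 = max2(-3, 1) = 1
  v2 = max2(-3, 1) = 1
  v5 = max2(1, 1) = 1
  v7 = mul(1, 1) = 1

Second demand — change propagation:
  v1: re-runs because in3 -3->-8; new result 1 (unchanged).
  v2: re-runs because in3 -3->-8; new result 1 (unchanged).
  v5: re-examined; everything it read last time is the same (v1 unchanged, v2 unchanged) — cache 1 kept, no run.
  v7: re-examined; everything it read last time is the same (v5 unchanged, v5 unchanged) — cache 1 kept, no run.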